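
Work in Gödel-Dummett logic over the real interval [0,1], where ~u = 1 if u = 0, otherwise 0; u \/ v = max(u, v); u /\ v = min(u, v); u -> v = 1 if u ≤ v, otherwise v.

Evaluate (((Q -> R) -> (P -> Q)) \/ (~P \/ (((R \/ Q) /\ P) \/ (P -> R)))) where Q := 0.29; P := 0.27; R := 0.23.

(Q -> R): 0.29 > 0.23, so result = 0.23
(P -> Q): 0.27 ≤ 0.29, so result = 1
((Q -> R) -> (P -> Q)): 0.23 ≤ 1, so result = 1
~P: Gödel ¬ of 0.27 = 0 (operand ≠ 0)
(R \/ Q) = max(0.23, 0.29) = 0.29
((R \/ Q) /\ P) = min(0.29, 0.27) = 0.27
(P -> R): 0.27 > 0.23, so result = 0.23
(((R \/ Q) /\ P) \/ (P -> R)) = max(0.27, 0.23) = 0.27
(~P \/ (((R \/ Q) /\ P) \/ (P -> R))) = max(0, 0.27) = 0.27
(((Q -> R) -> (P -> Q)) \/ (~P \/ (((R \/ Q) /\ P) \/ (P -> R)))) = max(1, 0.27) = 1

1.00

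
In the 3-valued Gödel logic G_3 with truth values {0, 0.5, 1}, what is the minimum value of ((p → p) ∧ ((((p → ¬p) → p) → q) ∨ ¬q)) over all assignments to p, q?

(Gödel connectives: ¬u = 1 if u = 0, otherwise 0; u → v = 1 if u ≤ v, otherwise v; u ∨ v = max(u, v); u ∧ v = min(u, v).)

The minimum is attained at p = 0.5, q = 0.5:
  (p → p): 0.5 ≤ 0.5, so result = 1
  ¬p: Gödel ¬ of 0.5 = 0 (operand ≠ 0)
  (p → ¬p): 0.5 > 0, so result = 0
  ((p → ¬p) → p): 0 ≤ 0.5, so result = 1
  (((p → ¬p) → p) → q): 1 > 0.5, so result = 0.5
  ¬q: Gödel ¬ of 0.5 = 0 (operand ≠ 0)
  ((((p → ¬p) → p) → q) ∨ ¬q) = max(0.5, 0) = 0.5
  ((p → p) ∧ ((((p → ¬p) → p) → q) ∨ ¬q)) = min(1, 0.5) = 0.5
Checking all 9 assignments confirms none give a value below 0.50.

0.50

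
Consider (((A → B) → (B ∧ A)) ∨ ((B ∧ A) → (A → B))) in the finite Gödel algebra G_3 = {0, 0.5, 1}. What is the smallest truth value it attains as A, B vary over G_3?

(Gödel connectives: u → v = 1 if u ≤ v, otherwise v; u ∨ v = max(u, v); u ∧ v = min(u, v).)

1.00

Every assignment gives 1. For instance at A = 0, B = 0:
  (A → B): 0 ≤ 0, so result = 1
  (B ∧ A) = min(0, 0) = 0
  ((A → B) → (B ∧ A)): 1 > 0, so result = 0
  (B ∧ A) = min(0, 0) = 0
  (A → B): 0 ≤ 0, so result = 1
  ((B ∧ A) → (A → B)): 0 ≤ 1, so result = 1
  (((A → B) → (B ∧ A)) ∨ ((B ∧ A) → (A → B))) = max(0, 1) = 1
All 9 assignments give value 1 — the formula is a G_3-tautology.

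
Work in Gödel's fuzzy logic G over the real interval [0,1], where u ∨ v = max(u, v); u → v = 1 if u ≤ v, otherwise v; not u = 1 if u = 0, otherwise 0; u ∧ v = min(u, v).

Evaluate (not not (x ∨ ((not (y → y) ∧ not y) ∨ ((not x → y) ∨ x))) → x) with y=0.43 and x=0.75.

(y → y): 0.43 ≤ 0.43, so result = 1
not (y → y): Gödel ¬ of 1 = 0 (operand ≠ 0)
not y: Gödel ¬ of 0.43 = 0 (operand ≠ 0)
(not (y → y) ∧ not y) = min(0, 0) = 0
not x: Gödel ¬ of 0.75 = 0 (operand ≠ 0)
(not x → y): 0 ≤ 0.43, so result = 1
((not x → y) ∨ x) = max(1, 0.75) = 1
((not (y → y) ∧ not y) ∨ ((not x → y) ∨ x)) = max(0, 1) = 1
(x ∨ ((not (y → y) ∧ not y) ∨ ((not x → y) ∨ x))) = max(0.75, 1) = 1
not (x ∨ ((not (y → y) ∧ not y) ∨ ((not x → y) ∨ x))): Gödel ¬ of 1 = 0 (operand ≠ 0)
not not (x ∨ ((not (y → y) ∧ not y) ∨ ((not x → y) ∨ x))): Gödel ¬ of 0 = 1 (operand is 0)
(not not (x ∨ ((not (y → y) ∧ not y) ∨ ((not x → y) ∨ x))) → x): 1 > 0.75, so result = 0.75

0.75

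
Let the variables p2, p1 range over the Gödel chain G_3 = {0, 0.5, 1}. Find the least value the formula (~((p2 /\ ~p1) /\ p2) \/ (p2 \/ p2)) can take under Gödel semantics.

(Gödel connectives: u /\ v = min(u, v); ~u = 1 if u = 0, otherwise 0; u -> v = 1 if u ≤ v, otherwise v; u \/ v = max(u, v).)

0.50

The minimum is attained at p2 = 0.5, p1 = 0:
  ~p1: Gödel ¬ of 0 = 1 (operand is 0)
  (p2 /\ ~p1) = min(0.5, 1) = 0.5
  ((p2 /\ ~p1) /\ p2) = min(0.5, 0.5) = 0.5
  ~((p2 /\ ~p1) /\ p2): Gödel ¬ of 0.5 = 0 (operand ≠ 0)
  (p2 \/ p2) = max(0.5, 0.5) = 0.5
  (~((p2 /\ ~p1) /\ p2) \/ (p2 \/ p2)) = max(0, 0.5) = 0.5
Checking all 9 assignments confirms none give a value below 0.50.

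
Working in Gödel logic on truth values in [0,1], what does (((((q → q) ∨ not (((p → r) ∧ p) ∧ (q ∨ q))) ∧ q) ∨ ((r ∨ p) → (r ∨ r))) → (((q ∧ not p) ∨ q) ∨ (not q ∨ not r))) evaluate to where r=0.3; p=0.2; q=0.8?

0.80

(q → q): 0.8 ≤ 0.8, so result = 1
(p → r): 0.2 ≤ 0.3, so result = 1
((p → r) ∧ p) = min(1, 0.2) = 0.2
(q ∨ q) = max(0.8, 0.8) = 0.8
(((p → r) ∧ p) ∧ (q ∨ q)) = min(0.2, 0.8) = 0.2
not (((p → r) ∧ p) ∧ (q ∨ q)): Gödel ¬ of 0.2 = 0 (operand ≠ 0)
((q → q) ∨ not (((p → r) ∧ p) ∧ (q ∨ q))) = max(1, 0) = 1
(((q → q) ∨ not (((p → r) ∧ p) ∧ (q ∨ q))) ∧ q) = min(1, 0.8) = 0.8
(r ∨ p) = max(0.3, 0.2) = 0.3
(r ∨ r) = max(0.3, 0.3) = 0.3
((r ∨ p) → (r ∨ r)): 0.3 ≤ 0.3, so result = 1
((((q → q) ∨ not (((p → r) ∧ p) ∧ (q ∨ q))) ∧ q) ∨ ((r ∨ p) → (r ∨ r))) = max(0.8, 1) = 1
not p: Gödel ¬ of 0.2 = 0 (operand ≠ 0)
(q ∧ not p) = min(0.8, 0) = 0
((q ∧ not p) ∨ q) = max(0, 0.8) = 0.8
not q: Gödel ¬ of 0.8 = 0 (operand ≠ 0)
not r: Gödel ¬ of 0.3 = 0 (operand ≠ 0)
(not q ∨ not r) = max(0, 0) = 0
(((q ∧ not p) ∨ q) ∨ (not q ∨ not r)) = max(0.8, 0) = 0.8
(((((q → q) ∨ not (((p → r) ∧ p) ∧ (q ∨ q))) ∧ q) ∨ ((r ∨ p) → (r ∨ r))) → (((q ∧ not p) ∨ q) ∨ (not q ∨ not r))): 1 > 0.8, so result = 0.8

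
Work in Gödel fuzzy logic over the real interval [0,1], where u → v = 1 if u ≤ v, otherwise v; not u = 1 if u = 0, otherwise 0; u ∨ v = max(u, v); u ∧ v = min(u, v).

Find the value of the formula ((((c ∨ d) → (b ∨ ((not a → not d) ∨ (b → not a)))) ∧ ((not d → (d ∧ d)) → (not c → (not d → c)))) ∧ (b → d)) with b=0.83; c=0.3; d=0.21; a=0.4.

0.21

(c ∨ d) = max(0.3, 0.21) = 0.3
not a: Gödel ¬ of 0.4 = 0 (operand ≠ 0)
not d: Gödel ¬ of 0.21 = 0 (operand ≠ 0)
(not a → not d): 0 ≤ 0, so result = 1
not a: Gödel ¬ of 0.4 = 0 (operand ≠ 0)
(b → not a): 0.83 > 0, so result = 0
((not a → not d) ∨ (b → not a)) = max(1, 0) = 1
(b ∨ ((not a → not d) ∨ (b → not a))) = max(0.83, 1) = 1
((c ∨ d) → (b ∨ ((not a → not d) ∨ (b → not a)))): 0.3 ≤ 1, so result = 1
not d: Gödel ¬ of 0.21 = 0 (operand ≠ 0)
(d ∧ d) = min(0.21, 0.21) = 0.21
(not d → (d ∧ d)): 0 ≤ 0.21, so result = 1
not c: Gödel ¬ of 0.3 = 0 (operand ≠ 0)
not d: Gödel ¬ of 0.21 = 0 (operand ≠ 0)
(not d → c): 0 ≤ 0.3, so result = 1
(not c → (not d → c)): 0 ≤ 1, so result = 1
((not d → (d ∧ d)) → (not c → (not d → c))): 1 ≤ 1, so result = 1
(((c ∨ d) → (b ∨ ((not a → not d) ∨ (b → not a)))) ∧ ((not d → (d ∧ d)) → (not c → (not d → c)))) = min(1, 1) = 1
(b → d): 0.83 > 0.21, so result = 0.21
((((c ∨ d) → (b ∨ ((not a → not d) ∨ (b → not a)))) ∧ ((not d → (d ∧ d)) → (not c → (not d → c)))) ∧ (b → d)) = min(1, 0.21) = 0.21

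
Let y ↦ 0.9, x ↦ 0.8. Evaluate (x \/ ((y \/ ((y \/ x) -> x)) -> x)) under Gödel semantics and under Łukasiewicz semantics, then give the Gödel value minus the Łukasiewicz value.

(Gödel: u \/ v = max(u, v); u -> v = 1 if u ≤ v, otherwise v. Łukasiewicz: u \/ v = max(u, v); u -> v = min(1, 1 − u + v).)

-0.10

Gödel evaluation:
  (y \/ x) = max(0.9, 0.8) = 0.9
  ((y \/ x) -> x): 0.9 > 0.8, so result = 0.8
  (y \/ ((y \/ x) -> x)) = max(0.9, 0.8) = 0.9
  ((y \/ ((y \/ x) -> x)) -> x): 0.9 > 0.8, so result = 0.8
  (x \/ ((y \/ ((y \/ x) -> x)) -> x)) = max(0.8, 0.8) = 0.8
  Gödel value = 0.8
Łukasiewicz evaluation:
  (y \/ x) = max(0.9, 0.8) = 0.9
  ((y \/ x) -> x): min(1, 1 − 0.9 + 0.8) = 0.9
  (y \/ ((y \/ x) -> x)) = max(0.9, 0.9) = 0.9
  ((y \/ ((y \/ x) -> x)) -> x): min(1, 1 − 0.9 + 0.8) = 0.9
  (x \/ ((y \/ ((y \/ x) -> x)) -> x)) = max(0.8, 0.9) = 0.9
  Łukasiewicz value = 0.9
Difference: 0.8 − 0.9 = -0.10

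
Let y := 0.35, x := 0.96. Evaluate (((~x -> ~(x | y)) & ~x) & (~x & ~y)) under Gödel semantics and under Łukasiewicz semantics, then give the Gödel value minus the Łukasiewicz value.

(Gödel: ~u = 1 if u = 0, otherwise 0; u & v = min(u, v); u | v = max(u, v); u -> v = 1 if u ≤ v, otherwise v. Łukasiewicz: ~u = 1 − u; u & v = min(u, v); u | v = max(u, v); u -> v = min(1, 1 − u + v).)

Gödel evaluation:
  ~x: Gödel ¬ of 0.96 = 0 (operand ≠ 0)
  (x | y) = max(0.96, 0.35) = 0.96
  ~(x | y): Gödel ¬ of 0.96 = 0 (operand ≠ 0)
  (~x -> ~(x | y)): 0 ≤ 0, so result = 1
  ~x: Gödel ¬ of 0.96 = 0 (operand ≠ 0)
  ((~x -> ~(x | y)) & ~x) = min(1, 0) = 0
  ~x: Gödel ¬ of 0.96 = 0 (operand ≠ 0)
  ~y: Gödel ¬ of 0.35 = 0 (operand ≠ 0)
  (~x & ~y) = min(0, 0) = 0
  (((~x -> ~(x | y)) & ~x) & (~x & ~y)) = min(0, 0) = 0
  Gödel value = 0
Łukasiewicz evaluation:
  ~x: Łukasiewicz ¬ gives 1 − 0.96 = 0.04
  (x | y) = max(0.96, 0.35) = 0.96
  ~(x | y): Łukasiewicz ¬ gives 1 − 0.96 = 0.04
  (~x -> ~(x | y)): min(1, 1 − 0.04 + 0.04) = 1
  ~x: Łukasiewicz ¬ gives 1 − 0.96 = 0.04
  ((~x -> ~(x | y)) & ~x) = min(1, 0.04) = 0.04
  ~x: Łukasiewicz ¬ gives 1 − 0.96 = 0.04
  ~y: Łukasiewicz ¬ gives 1 − 0.35 = 0.65
  (~x & ~y) = min(0.04, 0.65) = 0.04
  (((~x -> ~(x | y)) & ~x) & (~x & ~y)) = min(0.04, 0.04) = 0.04
  Łukasiewicz value = 0.04
Difference: 0 − 0.04 = -0.04

-0.04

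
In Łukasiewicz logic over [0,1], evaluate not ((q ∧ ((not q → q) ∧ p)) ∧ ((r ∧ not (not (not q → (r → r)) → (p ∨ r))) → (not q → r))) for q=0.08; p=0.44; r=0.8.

not q: Łukasiewicz ¬ gives 1 − 0.08 = 0.92
(not q → q): min(1, 1 − 0.92 + 0.08) = 0.16
((not q → q) ∧ p) = min(0.16, 0.44) = 0.16
(q ∧ ((not q → q) ∧ p)) = min(0.08, 0.16) = 0.08
not q: Łukasiewicz ¬ gives 1 − 0.08 = 0.92
(r → r): min(1, 1 − 0.8 + 0.8) = 1
(not q → (r → r)): min(1, 1 − 0.92 + 1) = 1
not (not q → (r → r)): Łukasiewicz ¬ gives 1 − 1 = 0
(p ∨ r) = max(0.44, 0.8) = 0.8
(not (not q → (r → r)) → (p ∨ r)): min(1, 1 − 0 + 0.8) = 1
not (not (not q → (r → r)) → (p ∨ r)): Łukasiewicz ¬ gives 1 − 1 = 0
(r ∧ not (not (not q → (r → r)) → (p ∨ r))) = min(0.8, 0) = 0
not q: Łukasiewicz ¬ gives 1 − 0.08 = 0.92
(not q → r): min(1, 1 − 0.92 + 0.8) = 0.88
((r ∧ not (not (not q → (r → r)) → (p ∨ r))) → (not q → r)): min(1, 1 − 0 + 0.88) = 1
((q ∧ ((not q → q) ∧ p)) ∧ ((r ∧ not (not (not q → (r → r)) → (p ∨ r))) → (not q → r))) = min(0.08, 1) = 0.08
not ((q ∧ ((not q → q) ∧ p)) ∧ ((r ∧ not (not (not q → (r → r)) → (p ∨ r))) → (not q → r))): Łukasiewicz ¬ gives 1 − 0.08 = 0.92

0.92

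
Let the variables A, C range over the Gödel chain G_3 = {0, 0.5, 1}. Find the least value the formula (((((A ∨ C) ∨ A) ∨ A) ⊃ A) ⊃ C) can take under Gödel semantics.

0.00

The minimum is attained at A = 0, C = 0:
  (A ∨ C) = max(0, 0) = 0
  ((A ∨ C) ∨ A) = max(0, 0) = 0
  (((A ∨ C) ∨ A) ∨ A) = max(0, 0) = 0
  ((((A ∨ C) ∨ A) ∨ A) ⊃ A): 0 ≤ 0, so result = 1
  (((((A ∨ C) ∨ A) ∨ A) ⊃ A) ⊃ C): 1 > 0, so result = 0
Checking all 9 assignments confirms none give a value below 0.00.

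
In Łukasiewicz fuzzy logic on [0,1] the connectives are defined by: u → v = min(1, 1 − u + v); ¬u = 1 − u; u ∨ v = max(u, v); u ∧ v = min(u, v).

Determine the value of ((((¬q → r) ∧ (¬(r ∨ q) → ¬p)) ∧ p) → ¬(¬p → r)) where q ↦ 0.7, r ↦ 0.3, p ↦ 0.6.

0.50

¬q: Łukasiewicz ¬ gives 1 − 0.7 = 0.3
(¬q → r): min(1, 1 − 0.3 + 0.3) = 1
(r ∨ q) = max(0.3, 0.7) = 0.7
¬(r ∨ q): Łukasiewicz ¬ gives 1 − 0.7 = 0.3
¬p: Łukasiewicz ¬ gives 1 − 0.6 = 0.4
(¬(r ∨ q) → ¬p): min(1, 1 − 0.3 + 0.4) = 1
((¬q → r) ∧ (¬(r ∨ q) → ¬p)) = min(1, 1) = 1
(((¬q → r) ∧ (¬(r ∨ q) → ¬p)) ∧ p) = min(1, 0.6) = 0.6
¬p: Łukasiewicz ¬ gives 1 − 0.6 = 0.4
(¬p → r): min(1, 1 − 0.4 + 0.3) = 0.9
¬(¬p → r): Łukasiewicz ¬ gives 1 − 0.9 = 0.1
((((¬q → r) ∧ (¬(r ∨ q) → ¬p)) ∧ p) → ¬(¬p → r)): min(1, 1 − 0.6 + 0.1) = 0.5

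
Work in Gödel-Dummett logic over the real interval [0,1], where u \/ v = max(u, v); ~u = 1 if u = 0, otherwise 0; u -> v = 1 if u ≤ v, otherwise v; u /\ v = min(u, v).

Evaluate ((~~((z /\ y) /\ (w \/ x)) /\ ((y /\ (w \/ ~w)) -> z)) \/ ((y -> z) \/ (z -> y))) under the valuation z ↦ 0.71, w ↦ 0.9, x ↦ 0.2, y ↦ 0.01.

(z /\ y) = min(0.71, 0.01) = 0.01
(w \/ x) = max(0.9, 0.2) = 0.9
((z /\ y) /\ (w \/ x)) = min(0.01, 0.9) = 0.01
~((z /\ y) /\ (w \/ x)): Gödel ¬ of 0.01 = 0 (operand ≠ 0)
~~((z /\ y) /\ (w \/ x)): Gödel ¬ of 0 = 1 (operand is 0)
~w: Gödel ¬ of 0.9 = 0 (operand ≠ 0)
(w \/ ~w) = max(0.9, 0) = 0.9
(y /\ (w \/ ~w)) = min(0.01, 0.9) = 0.01
((y /\ (w \/ ~w)) -> z): 0.01 ≤ 0.71, so result = 1
(~~((z /\ y) /\ (w \/ x)) /\ ((y /\ (w \/ ~w)) -> z)) = min(1, 1) = 1
(y -> z): 0.01 ≤ 0.71, so result = 1
(z -> y): 0.71 > 0.01, so result = 0.01
((y -> z) \/ (z -> y)) = max(1, 0.01) = 1
((~~((z /\ y) /\ (w \/ x)) /\ ((y /\ (w \/ ~w)) -> z)) \/ ((y -> z) \/ (z -> y))) = max(1, 1) = 1

1.00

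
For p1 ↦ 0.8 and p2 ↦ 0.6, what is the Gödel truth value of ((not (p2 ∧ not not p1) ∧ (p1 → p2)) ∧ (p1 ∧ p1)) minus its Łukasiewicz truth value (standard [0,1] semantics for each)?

Gödel evaluation:
  not p1: Gödel ¬ of 0.8 = 0 (operand ≠ 0)
  not not p1: Gödel ¬ of 0 = 1 (operand is 0)
  (p2 ∧ not not p1) = min(0.6, 1) = 0.6
  not (p2 ∧ not not p1): Gödel ¬ of 0.6 = 0 (operand ≠ 0)
  (p1 → p2): 0.8 > 0.6, so result = 0.6
  (not (p2 ∧ not not p1) ∧ (p1 → p2)) = min(0, 0.6) = 0
  (p1 ∧ p1) = min(0.8, 0.8) = 0.8
  ((not (p2 ∧ not not p1) ∧ (p1 → p2)) ∧ (p1 ∧ p1)) = min(0, 0.8) = 0
  Gödel value = 0
Łukasiewicz evaluation:
  not p1: Łukasiewicz ¬ gives 1 − 0.8 = 0.2
  not not p1: Łukasiewicz ¬ gives 1 − 0.2 = 0.8
  (p2 ∧ not not p1) = min(0.6, 0.8) = 0.6
  not (p2 ∧ not not p1): Łukasiewicz ¬ gives 1 − 0.6 = 0.4
  (p1 → p2): min(1, 1 − 0.8 + 0.6) = 0.8
  (not (p2 ∧ not not p1) ∧ (p1 → p2)) = min(0.4, 0.8) = 0.4
  (p1 ∧ p1) = min(0.8, 0.8) = 0.8
  ((not (p2 ∧ not not p1) ∧ (p1 → p2)) ∧ (p1 ∧ p1)) = min(0.4, 0.8) = 0.4
  Łukasiewicz value = 0.4
Difference: 0 − 0.4 = -0.40

-0.40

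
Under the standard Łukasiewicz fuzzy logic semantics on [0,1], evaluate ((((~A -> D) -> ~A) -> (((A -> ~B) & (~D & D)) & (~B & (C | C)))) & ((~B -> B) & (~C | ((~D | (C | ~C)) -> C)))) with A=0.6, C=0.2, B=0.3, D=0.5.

0.60

~A: Łukasiewicz ¬ gives 1 − 0.6 = 0.4
(~A -> D): min(1, 1 − 0.4 + 0.5) = 1
~A: Łukasiewicz ¬ gives 1 − 0.6 = 0.4
((~A -> D) -> ~A): min(1, 1 − 1 + 0.4) = 0.4
~B: Łukasiewicz ¬ gives 1 − 0.3 = 0.7
(A -> ~B): min(1, 1 − 0.6 + 0.7) = 1
~D: Łukasiewicz ¬ gives 1 − 0.5 = 0.5
(~D & D) = min(0.5, 0.5) = 0.5
((A -> ~B) & (~D & D)) = min(1, 0.5) = 0.5
~B: Łukasiewicz ¬ gives 1 − 0.3 = 0.7
(C | C) = max(0.2, 0.2) = 0.2
(~B & (C | C)) = min(0.7, 0.2) = 0.2
(((A -> ~B) & (~D & D)) & (~B & (C | C))) = min(0.5, 0.2) = 0.2
(((~A -> D) -> ~A) -> (((A -> ~B) & (~D & D)) & (~B & (C | C)))): min(1, 1 − 0.4 + 0.2) = 0.8
~B: Łukasiewicz ¬ gives 1 − 0.3 = 0.7
(~B -> B): min(1, 1 − 0.7 + 0.3) = 0.6
~C: Łukasiewicz ¬ gives 1 − 0.2 = 0.8
~D: Łukasiewicz ¬ gives 1 − 0.5 = 0.5
~C: Łukasiewicz ¬ gives 1 − 0.2 = 0.8
(C | ~C) = max(0.2, 0.8) = 0.8
(~D | (C | ~C)) = max(0.5, 0.8) = 0.8
((~D | (C | ~C)) -> C): min(1, 1 − 0.8 + 0.2) = 0.4
(~C | ((~D | (C | ~C)) -> C)) = max(0.8, 0.4) = 0.8
((~B -> B) & (~C | ((~D | (C | ~C)) -> C))) = min(0.6, 0.8) = 0.6
((((~A -> D) -> ~A) -> (((A -> ~B) & (~D & D)) & (~B & (C | C)))) & ((~B -> B) & (~C | ((~D | (C | ~C)) -> C)))) = min(0.8, 0.6) = 0.6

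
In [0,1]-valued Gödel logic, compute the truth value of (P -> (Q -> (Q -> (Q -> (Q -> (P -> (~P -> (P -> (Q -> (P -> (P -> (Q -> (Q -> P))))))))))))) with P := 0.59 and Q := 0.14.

~P: Gödel ¬ of 0.59 = 0 (operand ≠ 0)
(Q -> P): 0.14 ≤ 0.59, so result = 1
(Q -> (Q -> P)): 0.14 ≤ 1, so result = 1
(P -> (Q -> (Q -> P))): 0.59 ≤ 1, so result = 1
(P -> (P -> (Q -> (Q -> P)))): 0.59 ≤ 1, so result = 1
(Q -> (P -> (P -> (Q -> (Q -> P))))): 0.14 ≤ 1, so result = 1
(P -> (Q -> (P -> (P -> (Q -> (Q -> P)))))): 0.59 ≤ 1, so result = 1
(~P -> (P -> (Q -> (P -> (P -> (Q -> (Q -> P))))))): 0 ≤ 1, so result = 1
(P -> (~P -> (P -> (Q -> (P -> (P -> (Q -> (Q -> P)))))))): 0.59 ≤ 1, so result = 1
(Q -> (P -> (~P -> (P -> (Q -> (P -> (P -> (Q -> (Q -> P))))))))): 0.14 ≤ 1, so result = 1
(Q -> (Q -> (P -> (~P -> (P -> (Q -> (P -> (P -> (Q -> (Q -> P)))))))))): 0.14 ≤ 1, so result = 1
(Q -> (Q -> (Q -> (P -> (~P -> (P -> (Q -> (P -> (P -> (Q -> (Q -> P))))))))))): 0.14 ≤ 1, so result = 1
(Q -> (Q -> (Q -> (Q -> (P -> (~P -> (P -> (Q -> (P -> (P -> (Q -> (Q -> P)))))))))))): 0.14 ≤ 1, so result = 1
(P -> (Q -> (Q -> (Q -> (Q -> (P -> (~P -> (P -> (Q -> (P -> (P -> (Q -> (Q -> P))))))))))))): 0.59 ≤ 1, so result = 1

1.00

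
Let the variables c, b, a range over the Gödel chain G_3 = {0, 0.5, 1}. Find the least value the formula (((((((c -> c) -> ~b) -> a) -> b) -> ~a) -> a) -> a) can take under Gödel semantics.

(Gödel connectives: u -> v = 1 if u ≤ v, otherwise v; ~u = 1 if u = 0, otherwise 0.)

The minimum is attained at c = 0, b = 0.5, a = 0.5:
  (c -> c): 0 ≤ 0, so result = 1
  ~b: Gödel ¬ of 0.5 = 0 (operand ≠ 0)
  ((c -> c) -> ~b): 1 > 0, so result = 0
  (((c -> c) -> ~b) -> a): 0 ≤ 0.5, so result = 1
  ((((c -> c) -> ~b) -> a) -> b): 1 > 0.5, so result = 0.5
  ~a: Gödel ¬ of 0.5 = 0 (operand ≠ 0)
  (((((c -> c) -> ~b) -> a) -> b) -> ~a): 0.5 > 0, so result = 0
  ((((((c -> c) -> ~b) -> a) -> b) -> ~a) -> a): 0 ≤ 0.5, so result = 1
  (((((((c -> c) -> ~b) -> a) -> b) -> ~a) -> a) -> a): 1 > 0.5, so result = 0.5
Checking all 27 assignments confirms none give a value below 0.50.

0.50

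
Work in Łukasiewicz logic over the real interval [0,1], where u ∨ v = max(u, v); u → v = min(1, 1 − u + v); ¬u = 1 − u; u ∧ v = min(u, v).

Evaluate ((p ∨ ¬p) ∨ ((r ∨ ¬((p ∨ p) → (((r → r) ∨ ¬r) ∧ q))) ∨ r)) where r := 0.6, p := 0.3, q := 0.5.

¬p: Łukasiewicz ¬ gives 1 − 0.3 = 0.7
(p ∨ ¬p) = max(0.3, 0.7) = 0.7
(p ∨ p) = max(0.3, 0.3) = 0.3
(r → r): min(1, 1 − 0.6 + 0.6) = 1
¬r: Łukasiewicz ¬ gives 1 − 0.6 = 0.4
((r → r) ∨ ¬r) = max(1, 0.4) = 1
(((r → r) ∨ ¬r) ∧ q) = min(1, 0.5) = 0.5
((p ∨ p) → (((r → r) ∨ ¬r) ∧ q)): min(1, 1 − 0.3 + 0.5) = 1
¬((p ∨ p) → (((r → r) ∨ ¬r) ∧ q)): Łukasiewicz ¬ gives 1 − 1 = 0
(r ∨ ¬((p ∨ p) → (((r → r) ∨ ¬r) ∧ q))) = max(0.6, 0) = 0.6
((r ∨ ¬((p ∨ p) → (((r → r) ∨ ¬r) ∧ q))) ∨ r) = max(0.6, 0.6) = 0.6
((p ∨ ¬p) ∨ ((r ∨ ¬((p ∨ p) → (((r → r) ∨ ¬r) ∧ q))) ∨ r)) = max(0.7, 0.6) = 0.7

0.70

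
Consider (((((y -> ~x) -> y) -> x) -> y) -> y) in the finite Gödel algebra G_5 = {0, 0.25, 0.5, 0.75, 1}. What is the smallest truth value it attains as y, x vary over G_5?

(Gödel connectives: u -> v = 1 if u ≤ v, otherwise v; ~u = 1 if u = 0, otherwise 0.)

The minimum is attained at y = 0.25, x = 0:
  ~x: Gödel ¬ of 0 = 1 (operand is 0)
  (y -> ~x): 0.25 ≤ 1, so result = 1
  ((y -> ~x) -> y): 1 > 0.25, so result = 0.25
  (((y -> ~x) -> y) -> x): 0.25 > 0, so result = 0
  ((((y -> ~x) -> y) -> x) -> y): 0 ≤ 0.25, so result = 1
  (((((y -> ~x) -> y) -> x) -> y) -> y): 1 > 0.25, so result = 0.25
Checking all 25 assignments confirms none give a value below 0.25.

0.25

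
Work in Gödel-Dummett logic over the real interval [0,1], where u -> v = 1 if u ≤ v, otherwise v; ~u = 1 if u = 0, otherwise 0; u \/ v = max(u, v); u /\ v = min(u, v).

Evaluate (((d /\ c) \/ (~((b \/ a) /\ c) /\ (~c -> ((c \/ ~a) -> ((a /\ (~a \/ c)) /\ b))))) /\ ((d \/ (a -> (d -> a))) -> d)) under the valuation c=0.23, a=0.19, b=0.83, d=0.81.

(d /\ c) = min(0.81, 0.23) = 0.23
(b \/ a) = max(0.83, 0.19) = 0.83
((b \/ a) /\ c) = min(0.83, 0.23) = 0.23
~((b \/ a) /\ c): Gödel ¬ of 0.23 = 0 (operand ≠ 0)
~c: Gödel ¬ of 0.23 = 0 (operand ≠ 0)
~a: Gödel ¬ of 0.19 = 0 (operand ≠ 0)
(c \/ ~a) = max(0.23, 0) = 0.23
~a: Gödel ¬ of 0.19 = 0 (operand ≠ 0)
(~a \/ c) = max(0, 0.23) = 0.23
(a /\ (~a \/ c)) = min(0.19, 0.23) = 0.19
((a /\ (~a \/ c)) /\ b) = min(0.19, 0.83) = 0.19
((c \/ ~a) -> ((a /\ (~a \/ c)) /\ b)): 0.23 > 0.19, so result = 0.19
(~c -> ((c \/ ~a) -> ((a /\ (~a \/ c)) /\ b))): 0 ≤ 0.19, so result = 1
(~((b \/ a) /\ c) /\ (~c -> ((c \/ ~a) -> ((a /\ (~a \/ c)) /\ b)))) = min(0, 1) = 0
((d /\ c) \/ (~((b \/ a) /\ c) /\ (~c -> ((c \/ ~a) -> ((a /\ (~a \/ c)) /\ b))))) = max(0.23, 0) = 0.23
(d -> a): 0.81 > 0.19, so result = 0.19
(a -> (d -> a)): 0.19 ≤ 0.19, so result = 1
(d \/ (a -> (d -> a))) = max(0.81, 1) = 1
((d \/ (a -> (d -> a))) -> d): 1 > 0.81, so result = 0.81
(((d /\ c) \/ (~((b \/ a) /\ c) /\ (~c -> ((c \/ ~a) -> ((a /\ (~a \/ c)) /\ b))))) /\ ((d \/ (a -> (d -> a))) -> d)) = min(0.23, 0.81) = 0.23

0.23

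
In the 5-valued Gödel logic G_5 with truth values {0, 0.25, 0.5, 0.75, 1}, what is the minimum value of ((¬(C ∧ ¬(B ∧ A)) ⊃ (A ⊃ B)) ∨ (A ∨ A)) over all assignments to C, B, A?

0.25

The minimum is attained at C = 0, B = 0, A = 0.25:
  (B ∧ A) = min(0, 0.25) = 0
  ¬(B ∧ A): Gödel ¬ of 0 = 1 (operand is 0)
  (C ∧ ¬(B ∧ A)) = min(0, 1) = 0
  ¬(C ∧ ¬(B ∧ A)): Gödel ¬ of 0 = 1 (operand is 0)
  (A ⊃ B): 0.25 > 0, so result = 0
  (¬(C ∧ ¬(B ∧ A)) ⊃ (A ⊃ B)): 1 > 0, so result = 0
  (A ∨ A) = max(0.25, 0.25) = 0.25
  ((¬(C ∧ ¬(B ∧ A)) ⊃ (A ⊃ B)) ∨ (A ∨ A)) = max(0, 0.25) = 0.25
Checking all 125 assignments confirms none give a value below 0.25.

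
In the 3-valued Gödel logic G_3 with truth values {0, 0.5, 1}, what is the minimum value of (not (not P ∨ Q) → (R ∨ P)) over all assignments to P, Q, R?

0.50

The minimum is attained at P = 0.5, Q = 0, R = 0:
  not P: Gödel ¬ of 0.5 = 0 (operand ≠ 0)
  (not P ∨ Q) = max(0, 0) = 0
  not (not P ∨ Q): Gödel ¬ of 0 = 1 (operand is 0)
  (R ∨ P) = max(0, 0.5) = 0.5
  (not (not P ∨ Q) → (R ∨ P)): 1 > 0.5, so result = 0.5
Checking all 27 assignments confirms none give a value below 0.50.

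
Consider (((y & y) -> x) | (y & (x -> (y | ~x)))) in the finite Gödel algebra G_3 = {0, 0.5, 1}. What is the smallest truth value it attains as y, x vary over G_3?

0.50

The minimum is attained at y = 0.5, x = 0:
  (y & y) = min(0.5, 0.5) = 0.5
  ((y & y) -> x): 0.5 > 0, so result = 0
  ~x: Gödel ¬ of 0 = 1 (operand is 0)
  (y | ~x) = max(0.5, 1) = 1
  (x -> (y | ~x)): 0 ≤ 1, so result = 1
  (y & (x -> (y | ~x))) = min(0.5, 1) = 0.5
  (((y & y) -> x) | (y & (x -> (y | ~x)))) = max(0, 0.5) = 0.5
Checking all 9 assignments confirms none give a value below 0.50.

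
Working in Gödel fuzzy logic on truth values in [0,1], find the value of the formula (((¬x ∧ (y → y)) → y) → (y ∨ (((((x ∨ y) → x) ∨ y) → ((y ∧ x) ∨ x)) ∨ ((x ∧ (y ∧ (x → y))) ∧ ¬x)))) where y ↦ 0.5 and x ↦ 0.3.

0.50

¬x: Gödel ¬ of 0.3 = 0 (operand ≠ 0)
(y → y): 0.5 ≤ 0.5, so result = 1
(¬x ∧ (y → y)) = min(0, 1) = 0
((¬x ∧ (y → y)) → y): 0 ≤ 0.5, so result = 1
(x ∨ y) = max(0.3, 0.5) = 0.5
((x ∨ y) → x): 0.5 > 0.3, so result = 0.3
(((x ∨ y) → x) ∨ y) = max(0.3, 0.5) = 0.5
(y ∧ x) = min(0.5, 0.3) = 0.3
((y ∧ x) ∨ x) = max(0.3, 0.3) = 0.3
((((x ∨ y) → x) ∨ y) → ((y ∧ x) ∨ x)): 0.5 > 0.3, so result = 0.3
(x → y): 0.3 ≤ 0.5, so result = 1
(y ∧ (x → y)) = min(0.5, 1) = 0.5
(x ∧ (y ∧ (x → y))) = min(0.3, 0.5) = 0.3
¬x: Gödel ¬ of 0.3 = 0 (operand ≠ 0)
((x ∧ (y ∧ (x → y))) ∧ ¬x) = min(0.3, 0) = 0
(((((x ∨ y) → x) ∨ y) → ((y ∧ x) ∨ x)) ∨ ((x ∧ (y ∧ (x → y))) ∧ ¬x)) = max(0.3, 0) = 0.3
(y ∨ (((((x ∨ y) → x) ∨ y) → ((y ∧ x) ∨ x)) ∨ ((x ∧ (y ∧ (x → y))) ∧ ¬x))) = max(0.5, 0.3) = 0.5
(((¬x ∧ (y → y)) → y) → (y ∨ (((((x ∨ y) → x) ∨ y) → ((y ∧ x) ∨ x)) ∨ ((x ∧ (y ∧ (x → y))) ∧ ¬x)))): 1 > 0.5, so result = 0.5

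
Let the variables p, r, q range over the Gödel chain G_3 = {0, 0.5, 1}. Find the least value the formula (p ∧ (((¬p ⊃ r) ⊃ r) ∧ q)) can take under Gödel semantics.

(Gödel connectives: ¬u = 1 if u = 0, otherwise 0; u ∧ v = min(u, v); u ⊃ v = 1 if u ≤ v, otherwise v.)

The minimum is attained at p = 0, r = 0, q = 0:
  ¬p: Gödel ¬ of 0 = 1 (operand is 0)
  (¬p ⊃ r): 1 > 0, so result = 0
  ((¬p ⊃ r) ⊃ r): 0 ≤ 0, so result = 1
  (((¬p ⊃ r) ⊃ r) ∧ q) = min(1, 0) = 0
  (p ∧ (((¬p ⊃ r) ⊃ r) ∧ q)) = min(0, 0) = 0
Checking all 27 assignments confirms none give a value below 0.00.

0.00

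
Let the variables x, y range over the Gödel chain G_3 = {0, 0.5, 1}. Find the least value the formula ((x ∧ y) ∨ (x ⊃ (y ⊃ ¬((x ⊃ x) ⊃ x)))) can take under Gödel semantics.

The minimum is attained at x = 0.5, y = 0.5:
  (x ∧ y) = min(0.5, 0.5) = 0.5
  (x ⊃ x): 0.5 ≤ 0.5, so result = 1
  ((x ⊃ x) ⊃ x): 1 > 0.5, so result = 0.5
  ¬((x ⊃ x) ⊃ x): Gödel ¬ of 0.5 = 0 (operand ≠ 0)
  (y ⊃ ¬((x ⊃ x) ⊃ x)): 0.5 > 0, so result = 0
  (x ⊃ (y ⊃ ¬((x ⊃ x) ⊃ x))): 0.5 > 0, so result = 0
  ((x ∧ y) ∨ (x ⊃ (y ⊃ ¬((x ⊃ x) ⊃ x)))) = max(0.5, 0) = 0.5
Checking all 9 assignments confirms none give a value below 0.50.

0.50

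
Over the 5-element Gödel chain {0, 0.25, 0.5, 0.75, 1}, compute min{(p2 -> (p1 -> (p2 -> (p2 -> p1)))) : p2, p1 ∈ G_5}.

1.00

Every assignment gives 1. For instance at p2 = 0, p1 = 0:
  (p2 -> p1): 0 ≤ 0, so result = 1
  (p2 -> (p2 -> p1)): 0 ≤ 1, so result = 1
  (p1 -> (p2 -> (p2 -> p1))): 0 ≤ 1, so result = 1
  (p2 -> (p1 -> (p2 -> (p2 -> p1)))): 0 ≤ 1, so result = 1
All 25 assignments give value 1 — the formula is a G_5-tautology.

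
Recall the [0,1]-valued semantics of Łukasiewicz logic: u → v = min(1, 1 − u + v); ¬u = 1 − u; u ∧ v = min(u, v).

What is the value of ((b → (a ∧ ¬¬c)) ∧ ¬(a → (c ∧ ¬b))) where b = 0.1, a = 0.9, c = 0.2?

¬c: Łukasiewicz ¬ gives 1 − 0.2 = 0.8
¬¬c: Łukasiewicz ¬ gives 1 − 0.8 = 0.2
(a ∧ ¬¬c) = min(0.9, 0.2) = 0.2
(b → (a ∧ ¬¬c)): min(1, 1 − 0.1 + 0.2) = 1
¬b: Łukasiewicz ¬ gives 1 − 0.1 = 0.9
(c ∧ ¬b) = min(0.2, 0.9) = 0.2
(a → (c ∧ ¬b)): min(1, 1 − 0.9 + 0.2) = 0.3
¬(a → (c ∧ ¬b)): Łukasiewicz ¬ gives 1 − 0.3 = 0.7
((b → (a ∧ ¬¬c)) ∧ ¬(a → (c ∧ ¬b))) = min(1, 0.7) = 0.7

0.70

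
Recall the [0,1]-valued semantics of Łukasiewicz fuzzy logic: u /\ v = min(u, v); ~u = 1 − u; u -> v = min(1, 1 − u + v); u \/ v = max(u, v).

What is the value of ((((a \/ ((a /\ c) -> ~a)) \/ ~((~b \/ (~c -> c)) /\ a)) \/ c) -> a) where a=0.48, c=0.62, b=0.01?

0.48

(a /\ c) = min(0.48, 0.62) = 0.48
~a: Łukasiewicz ¬ gives 1 − 0.48 = 0.52
((a /\ c) -> ~a): min(1, 1 − 0.48 + 0.52) = 1
(a \/ ((a /\ c) -> ~a)) = max(0.48, 1) = 1
~b: Łukasiewicz ¬ gives 1 − 0.01 = 0.99
~c: Łukasiewicz ¬ gives 1 − 0.62 = 0.38
(~c -> c): min(1, 1 − 0.38 + 0.62) = 1
(~b \/ (~c -> c)) = max(0.99, 1) = 1
((~b \/ (~c -> c)) /\ a) = min(1, 0.48) = 0.48
~((~b \/ (~c -> c)) /\ a): Łukasiewicz ¬ gives 1 − 0.48 = 0.52
((a \/ ((a /\ c) -> ~a)) \/ ~((~b \/ (~c -> c)) /\ a)) = max(1, 0.52) = 1
(((a \/ ((a /\ c) -> ~a)) \/ ~((~b \/ (~c -> c)) /\ a)) \/ c) = max(1, 0.62) = 1
((((a \/ ((a /\ c) -> ~a)) \/ ~((~b \/ (~c -> c)) /\ a)) \/ c) -> a): min(1, 1 − 1 + 0.48) = 0.48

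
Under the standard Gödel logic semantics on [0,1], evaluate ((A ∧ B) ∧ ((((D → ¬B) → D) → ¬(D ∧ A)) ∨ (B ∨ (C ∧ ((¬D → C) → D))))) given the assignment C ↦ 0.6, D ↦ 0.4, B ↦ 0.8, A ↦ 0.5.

0.50

(A ∧ B) = min(0.5, 0.8) = 0.5
¬B: Gödel ¬ of 0.8 = 0 (operand ≠ 0)
(D → ¬B): 0.4 > 0, so result = 0
((D → ¬B) → D): 0 ≤ 0.4, so result = 1
(D ∧ A) = min(0.4, 0.5) = 0.4
¬(D ∧ A): Gödel ¬ of 0.4 = 0 (operand ≠ 0)
(((D → ¬B) → D) → ¬(D ∧ A)): 1 > 0, so result = 0
¬D: Gödel ¬ of 0.4 = 0 (operand ≠ 0)
(¬D → C): 0 ≤ 0.6, so result = 1
((¬D → C) → D): 1 > 0.4, so result = 0.4
(C ∧ ((¬D → C) → D)) = min(0.6, 0.4) = 0.4
(B ∨ (C ∧ ((¬D → C) → D))) = max(0.8, 0.4) = 0.8
((((D → ¬B) → D) → ¬(D ∧ A)) ∨ (B ∨ (C ∧ ((¬D → C) → D)))) = max(0, 0.8) = 0.8
((A ∧ B) ∧ ((((D → ¬B) → D) → ¬(D ∧ A)) ∨ (B ∨ (C ∧ ((¬D → C) → D))))) = min(0.5, 0.8) = 0.5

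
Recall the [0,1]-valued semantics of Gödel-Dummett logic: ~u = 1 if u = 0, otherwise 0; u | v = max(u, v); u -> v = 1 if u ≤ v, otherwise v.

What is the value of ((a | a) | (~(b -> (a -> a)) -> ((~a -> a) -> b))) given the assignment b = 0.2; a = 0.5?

1.00

(a | a) = max(0.5, 0.5) = 0.5
(a -> a): 0.5 ≤ 0.5, so result = 1
(b -> (a -> a)): 0.2 ≤ 1, so result = 1
~(b -> (a -> a)): Gödel ¬ of 1 = 0 (operand ≠ 0)
~a: Gödel ¬ of 0.5 = 0 (operand ≠ 0)
(~a -> a): 0 ≤ 0.5, so result = 1
((~a -> a) -> b): 1 > 0.2, so result = 0.2
(~(b -> (a -> a)) -> ((~a -> a) -> b)): 0 ≤ 0.2, so result = 1
((a | a) | (~(b -> (a -> a)) -> ((~a -> a) -> b))) = max(0.5, 1) = 1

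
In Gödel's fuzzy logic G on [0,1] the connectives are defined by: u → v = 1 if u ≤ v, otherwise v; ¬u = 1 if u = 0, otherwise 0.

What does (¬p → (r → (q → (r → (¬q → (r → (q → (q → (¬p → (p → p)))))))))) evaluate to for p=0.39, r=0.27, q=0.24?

1.00

¬p: Gödel ¬ of 0.39 = 0 (operand ≠ 0)
¬q: Gödel ¬ of 0.24 = 0 (operand ≠ 0)
¬p: Gödel ¬ of 0.39 = 0 (operand ≠ 0)
(p → p): 0.39 ≤ 0.39, so result = 1
(¬p → (p → p)): 0 ≤ 1, so result = 1
(q → (¬p → (p → p))): 0.24 ≤ 1, so result = 1
(q → (q → (¬p → (p → p)))): 0.24 ≤ 1, so result = 1
(r → (q → (q → (¬p → (p → p))))): 0.27 ≤ 1, so result = 1
(¬q → (r → (q → (q → (¬p → (p → p)))))): 0 ≤ 1, so result = 1
(r → (¬q → (r → (q → (q → (¬p → (p → p))))))): 0.27 ≤ 1, so result = 1
(q → (r → (¬q → (r → (q → (q → (¬p → (p → p)))))))): 0.24 ≤ 1, so result = 1
(r → (q → (r → (¬q → (r → (q → (q → (¬p → (p → p))))))))): 0.27 ≤ 1, so result = 1
(¬p → (r → (q → (r → (¬q → (r → (q → (q → (¬p → (p → p)))))))))): 0 ≤ 1, so result = 1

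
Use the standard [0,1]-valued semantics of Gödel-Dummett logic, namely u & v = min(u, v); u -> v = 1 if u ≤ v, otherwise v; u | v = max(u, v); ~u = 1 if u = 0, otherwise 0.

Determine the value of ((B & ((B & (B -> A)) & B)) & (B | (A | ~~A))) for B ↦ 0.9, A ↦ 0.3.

(B -> A): 0.9 > 0.3, so result = 0.3
(B & (B -> A)) = min(0.9, 0.3) = 0.3
((B & (B -> A)) & B) = min(0.3, 0.9) = 0.3
(B & ((B & (B -> A)) & B)) = min(0.9, 0.3) = 0.3
~A: Gödel ¬ of 0.3 = 0 (operand ≠ 0)
~~A: Gödel ¬ of 0 = 1 (operand is 0)
(A | ~~A) = max(0.3, 1) = 1
(B | (A | ~~A)) = max(0.9, 1) = 1
((B & ((B & (B -> A)) & B)) & (B | (A | ~~A))) = min(0.3, 1) = 0.3

0.30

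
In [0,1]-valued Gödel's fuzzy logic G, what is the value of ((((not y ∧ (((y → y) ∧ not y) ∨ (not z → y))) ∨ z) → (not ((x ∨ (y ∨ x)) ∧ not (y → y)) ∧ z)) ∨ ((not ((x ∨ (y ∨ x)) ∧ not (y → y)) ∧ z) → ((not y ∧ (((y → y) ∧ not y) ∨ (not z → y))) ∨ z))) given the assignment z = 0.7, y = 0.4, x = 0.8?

not y: Gödel ¬ of 0.4 = 0 (operand ≠ 0)
(y → y): 0.4 ≤ 0.4, so result = 1
not y: Gödel ¬ of 0.4 = 0 (operand ≠ 0)
((y → y) ∧ not y) = min(1, 0) = 0
not z: Gödel ¬ of 0.7 = 0 (operand ≠ 0)
(not z → y): 0 ≤ 0.4, so result = 1
(((y → y) ∧ not y) ∨ (not z → y)) = max(0, 1) = 1
(not y ∧ (((y → y) ∧ not y) ∨ (not z → y))) = min(0, 1) = 0
((not y ∧ (((y → y) ∧ not y) ∨ (not z → y))) ∨ z) = max(0, 0.7) = 0.7
(y ∨ x) = max(0.4, 0.8) = 0.8
(x ∨ (y ∨ x)) = max(0.8, 0.8) = 0.8
(y → y): 0.4 ≤ 0.4, so result = 1
not (y → y): Gödel ¬ of 1 = 0 (operand ≠ 0)
((x ∨ (y ∨ x)) ∧ not (y → y)) = min(0.8, 0) = 0
not ((x ∨ (y ∨ x)) ∧ not (y → y)): Gödel ¬ of 0 = 1 (operand is 0)
(not ((x ∨ (y ∨ x)) ∧ not (y → y)) ∧ z) = min(1, 0.7) = 0.7
(((not y ∧ (((y → y) ∧ not y) ∨ (not z → y))) ∨ z) → (not ((x ∨ (y ∨ x)) ∧ not (y → y)) ∧ z)): 0.7 ≤ 0.7, so result = 1
(y ∨ x) = max(0.4, 0.8) = 0.8
(x ∨ (y ∨ x)) = max(0.8, 0.8) = 0.8
(y → y): 0.4 ≤ 0.4, so result = 1
not (y → y): Gödel ¬ of 1 = 0 (operand ≠ 0)
((x ∨ (y ∨ x)) ∧ not (y → y)) = min(0.8, 0) = 0
not ((x ∨ (y ∨ x)) ∧ not (y → y)): Gödel ¬ of 0 = 1 (operand is 0)
(not ((x ∨ (y ∨ x)) ∧ not (y → y)) ∧ z) = min(1, 0.7) = 0.7
not y: Gödel ¬ of 0.4 = 0 (operand ≠ 0)
(y → y): 0.4 ≤ 0.4, so result = 1
not y: Gödel ¬ of 0.4 = 0 (operand ≠ 0)
((y → y) ∧ not y) = min(1, 0) = 0
not z: Gödel ¬ of 0.7 = 0 (operand ≠ 0)
(not z → y): 0 ≤ 0.4, so result = 1
(((y → y) ∧ not y) ∨ (not z → y)) = max(0, 1) = 1
(not y ∧ (((y → y) ∧ not y) ∨ (not z → y))) = min(0, 1) = 0
((not y ∧ (((y → y) ∧ not y) ∨ (not z → y))) ∨ z) = max(0, 0.7) = 0.7
((not ((x ∨ (y ∨ x)) ∧ not (y → y)) ∧ z) → ((not y ∧ (((y → y) ∧ not y) ∨ (not z → y))) ∨ z)): 0.7 ≤ 0.7, so result = 1
((((not y ∧ (((y → y) ∧ not y) ∨ (not z → y))) ∨ z) → (not ((x ∨ (y ∨ x)) ∧ not (y → y)) ∧ z)) ∨ ((not ((x ∨ (y ∨ x)) ∧ not (y → y)) ∧ z) → ((not y ∧ (((y → y) ∧ not y) ∨ (not z → y))) ∨ z))) = max(1, 1) = 1

1.00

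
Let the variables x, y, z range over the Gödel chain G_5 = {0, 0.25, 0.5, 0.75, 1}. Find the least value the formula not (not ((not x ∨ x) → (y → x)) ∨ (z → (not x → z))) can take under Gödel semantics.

0.00

The minimum is attained at x = 0, y = 0, z = 0:
  not x: Gödel ¬ of 0 = 1 (operand is 0)
  (not x ∨ x) = max(1, 0) = 1
  (y → x): 0 ≤ 0, so result = 1
  ((not x ∨ x) → (y → x)): 1 ≤ 1, so result = 1
  not ((not x ∨ x) → (y → x)): Gödel ¬ of 1 = 0 (operand ≠ 0)
  not x: Gödel ¬ of 0 = 1 (operand is 0)
  (not x → z): 1 > 0, so result = 0
  (z → (not x → z)): 0 ≤ 0, so result = 1
  (not ((not x ∨ x) → (y → x)) ∨ (z → (not x → z))) = max(0, 1) = 1
  not (not ((not x ∨ x) → (y → x)) ∨ (z → (not x → z))): Gödel ¬ of 1 = 0 (operand ≠ 0)
Checking all 125 assignments confirms none give a value below 0.00.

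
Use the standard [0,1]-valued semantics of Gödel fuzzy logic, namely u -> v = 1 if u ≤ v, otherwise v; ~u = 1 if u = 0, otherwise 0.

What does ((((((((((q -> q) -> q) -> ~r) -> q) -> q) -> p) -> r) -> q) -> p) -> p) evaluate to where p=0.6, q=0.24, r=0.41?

(q -> q): 0.24 ≤ 0.24, so result = 1
((q -> q) -> q): 1 > 0.24, so result = 0.24
~r: Gödel ¬ of 0.41 = 0 (operand ≠ 0)
(((q -> q) -> q) -> ~r): 0.24 > 0, so result = 0
((((q -> q) -> q) -> ~r) -> q): 0 ≤ 0.24, so result = 1
(((((q -> q) -> q) -> ~r) -> q) -> q): 1 > 0.24, so result = 0.24
((((((q -> q) -> q) -> ~r) -> q) -> q) -> p): 0.24 ≤ 0.6, so result = 1
(((((((q -> q) -> q) -> ~r) -> q) -> q) -> p) -> r): 1 > 0.41, so result = 0.41
((((((((q -> q) -> q) -> ~r) -> q) -> q) -> p) -> r) -> q): 0.41 > 0.24, so result = 0.24
(((((((((q -> q) -> q) -> ~r) -> q) -> q) -> p) -> r) -> q) -> p): 0.24 ≤ 0.6, so result = 1
((((((((((q -> q) -> q) -> ~r) -> q) -> q) -> p) -> r) -> q) -> p) -> p): 1 > 0.6, so result = 0.6

0.60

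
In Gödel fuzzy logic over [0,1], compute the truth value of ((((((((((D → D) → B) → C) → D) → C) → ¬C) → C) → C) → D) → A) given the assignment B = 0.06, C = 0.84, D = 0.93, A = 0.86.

(D → D): 0.93 ≤ 0.93, so result = 1
((D → D) → B): 1 > 0.06, so result = 0.06
(((D → D) → B) → C): 0.06 ≤ 0.84, so result = 1
((((D → D) → B) → C) → D): 1 > 0.93, so result = 0.93
(((((D → D) → B) → C) → D) → C): 0.93 > 0.84, so result = 0.84
¬C: Gödel ¬ of 0.84 = 0 (operand ≠ 0)
((((((D → D) → B) → C) → D) → C) → ¬C): 0.84 > 0, so result = 0
(((((((D → D) → B) → C) → D) → C) → ¬C) → C): 0 ≤ 0.84, so result = 1
((((((((D → D) → B) → C) → D) → C) → ¬C) → C) → C): 1 > 0.84, so result = 0.84
(((((((((D → D) → B) → C) → D) → C) → ¬C) → C) → C) → D): 0.84 ≤ 0.93, so result = 1
((((((((((D → D) → B) → C) → D) → C) → ¬C) → C) → C) → D) → A): 1 > 0.86, so result = 0.86

0.86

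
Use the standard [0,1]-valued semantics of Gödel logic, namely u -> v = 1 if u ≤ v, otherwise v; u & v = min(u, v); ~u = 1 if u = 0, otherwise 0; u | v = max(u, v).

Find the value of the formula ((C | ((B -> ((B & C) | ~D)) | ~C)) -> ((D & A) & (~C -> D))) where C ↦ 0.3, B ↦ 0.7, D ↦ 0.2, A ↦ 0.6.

(B & C) = min(0.7, 0.3) = 0.3
~D: Gödel ¬ of 0.2 = 0 (operand ≠ 0)
((B & C) | ~D) = max(0.3, 0) = 0.3
(B -> ((B & C) | ~D)): 0.7 > 0.3, so result = 0.3
~C: Gödel ¬ of 0.3 = 0 (operand ≠ 0)
((B -> ((B & C) | ~D)) | ~C) = max(0.3, 0) = 0.3
(C | ((B -> ((B & C) | ~D)) | ~C)) = max(0.3, 0.3) = 0.3
(D & A) = min(0.2, 0.6) = 0.2
~C: Gödel ¬ of 0.3 = 0 (operand ≠ 0)
(~C -> D): 0 ≤ 0.2, so result = 1
((D & A) & (~C -> D)) = min(0.2, 1) = 0.2
((C | ((B -> ((B & C) | ~D)) | ~C)) -> ((D & A) & (~C -> D))): 0.3 > 0.2, so result = 0.2

0.20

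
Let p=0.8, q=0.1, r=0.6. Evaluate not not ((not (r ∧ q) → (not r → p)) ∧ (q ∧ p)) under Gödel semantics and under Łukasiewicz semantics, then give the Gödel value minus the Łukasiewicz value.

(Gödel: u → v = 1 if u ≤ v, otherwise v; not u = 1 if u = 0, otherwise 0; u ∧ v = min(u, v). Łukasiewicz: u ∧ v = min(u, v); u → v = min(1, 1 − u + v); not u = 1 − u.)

0.90

Gödel evaluation:
  (r ∧ q) = min(0.6, 0.1) = 0.1
  not (r ∧ q): Gödel ¬ of 0.1 = 0 (operand ≠ 0)
  not r: Gödel ¬ of 0.6 = 0 (operand ≠ 0)
  (not r → p): 0 ≤ 0.8, so result = 1
  (not (r ∧ q) → (not r → p)): 0 ≤ 1, so result = 1
  (q ∧ p) = min(0.1, 0.8) = 0.1
  ((not (r ∧ q) → (not r → p)) ∧ (q ∧ p)) = min(1, 0.1) = 0.1
  not ((not (r ∧ q) → (not r → p)) ∧ (q ∧ p)): Gödel ¬ of 0.1 = 0 (operand ≠ 0)
  not not ((not (r ∧ q) → (not r → p)) ∧ (q ∧ p)): Gödel ¬ of 0 = 1 (operand is 0)
  Gödel value = 1
Łukasiewicz evaluation:
  (r ∧ q) = min(0.6, 0.1) = 0.1
  not (r ∧ q): Łukasiewicz ¬ gives 1 − 0.1 = 0.9
  not r: Łukasiewicz ¬ gives 1 − 0.6 = 0.4
  (not r → p): min(1, 1 − 0.4 + 0.8) = 1
  (not (r ∧ q) → (not r → p)): min(1, 1 − 0.9 + 1) = 1
  (q ∧ p) = min(0.1, 0.8) = 0.1
  ((not (r ∧ q) → (not r → p)) ∧ (q ∧ p)) = min(1, 0.1) = 0.1
  not ((not (r ∧ q) → (not r → p)) ∧ (q ∧ p)): Łukasiewicz ¬ gives 1 − 0.1 = 0.9
  not not ((not (r ∧ q) → (not r → p)) ∧ (q ∧ p)): Łukasiewicz ¬ gives 1 − 0.9 = 0.1
  Łukasiewicz value = 0.1
Difference: 1 − 0.1 = 0.90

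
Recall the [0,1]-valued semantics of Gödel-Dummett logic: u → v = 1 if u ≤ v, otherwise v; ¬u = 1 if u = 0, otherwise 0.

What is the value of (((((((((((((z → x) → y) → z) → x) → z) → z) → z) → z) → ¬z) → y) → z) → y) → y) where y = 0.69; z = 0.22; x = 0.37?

(z → x): 0.22 ≤ 0.37, so result = 1
((z → x) → y): 1 > 0.69, so result = 0.69
(((z → x) → y) → z): 0.69 > 0.22, so result = 0.22
((((z → x) → y) → z) → x): 0.22 ≤ 0.37, so result = 1
(((((z → x) → y) → z) → x) → z): 1 > 0.22, so result = 0.22
((((((z → x) → y) → z) → x) → z) → z): 0.22 ≤ 0.22, so result = 1
(((((((z → x) → y) → z) → x) → z) → z) → z): 1 > 0.22, so result = 0.22
((((((((z → x) → y) → z) → x) → z) → z) → z) → z): 0.22 ≤ 0.22, so result = 1
¬z: Gödel ¬ of 0.22 = 0 (operand ≠ 0)
(((((((((z → x) → y) → z) → x) → z) → z) → z) → z) → ¬z): 1 > 0, so result = 0
((((((((((z → x) → y) → z) → x) → z) → z) → z) → z) → ¬z) → y): 0 ≤ 0.69, so result = 1
(((((((((((z → x) → y) → z) → x) → z) → z) → z) → z) → ¬z) → y) → z): 1 > 0.22, so result = 0.22
((((((((((((z → x) → y) → z) → x) → z) → z) → z) → z) → ¬z) → y) → z) → y): 0.22 ≤ 0.69, so result = 1
(((((((((((((z → x) → y) → z) → x) → z) → z) → z) → z) → ¬z) → y) → z) → y) → y): 1 > 0.69, so result = 0.69

0.69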